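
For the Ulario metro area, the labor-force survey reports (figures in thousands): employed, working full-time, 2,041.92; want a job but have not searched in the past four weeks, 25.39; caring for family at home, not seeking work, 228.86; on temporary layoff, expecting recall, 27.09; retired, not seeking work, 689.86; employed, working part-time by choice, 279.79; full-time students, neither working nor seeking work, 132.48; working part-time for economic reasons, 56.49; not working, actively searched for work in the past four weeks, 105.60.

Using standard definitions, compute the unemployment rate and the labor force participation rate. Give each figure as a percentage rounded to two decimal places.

Unemployment rate ≈ 5.28%; labor force participation rate ≈ 69.99%.

Employed = 2,041.92 + 279.79 + 56.49 = 2,378.20 thousand (anyone who worked, including part-time for economic reasons, counts as employed).
Unemployed = 27.09 + 105.60 = 132.69 thousand (jobless and actively searching, or on temporary layoff).
Labor force = 2,378.20 + 132.69 = 2,510.89 thousand.
Not in labor force = 25.39 + 228.86 + 689.86 + 132.48 = 1,076.59 thousand (those not working and not actively searching are outside the labor force — including those who want a job but have given up searching).
Civilian working-age population = 2,510.89 + 1,076.59 = 3,587.48 thousand.
Unemployment rate = 132.69 / 2,510.89 = 5.28%.
Labor force participation rate = 2,510.89 / 3,587.48 = 69.99%.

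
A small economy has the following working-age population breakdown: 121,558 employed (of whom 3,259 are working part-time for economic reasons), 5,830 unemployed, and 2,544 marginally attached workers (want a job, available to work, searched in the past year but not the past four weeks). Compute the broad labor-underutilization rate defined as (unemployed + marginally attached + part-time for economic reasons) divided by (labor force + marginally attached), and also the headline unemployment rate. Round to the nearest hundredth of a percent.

Broad underutilization rate ≈ 8.95%; headline unemployment rate ≈ 4.58%.

Labor force = 121,558 + 5,830 = 127,388.
Numerator = 5,830 + 2,544 + 3,259 = 11,633.
Denominator = 127,388 + 2,544 = 129,932.
Broad rate = 11,633 / 129,932 = 8.95%.
Headline unemployment rate = 5,830 / 127,388 = 4.58%.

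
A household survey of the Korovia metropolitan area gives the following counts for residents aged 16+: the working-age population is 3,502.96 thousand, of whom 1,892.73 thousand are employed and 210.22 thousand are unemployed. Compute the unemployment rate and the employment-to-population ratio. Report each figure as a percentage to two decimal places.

Labor force = employed + unemployed = 1,892.73 + 210.22 = 2,102.95 thousand.
Unemployment rate = 210.22 / 2,102.95 = 10.00%.
Employment-population ratio = 1,892.73 / 3,502.96 = 54.03%.

Unemployment rate ≈ 10.00%; employment-population ratio ≈ 54.03%.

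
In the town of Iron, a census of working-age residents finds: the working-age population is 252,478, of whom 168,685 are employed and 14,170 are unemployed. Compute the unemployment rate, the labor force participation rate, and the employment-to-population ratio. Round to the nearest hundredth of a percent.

Labor force = employed + unemployed = 168,685 + 14,170 = 182,855.
Unemployment rate = 14,170 / 182,855 = 7.75%.
Labor force participation rate = 182,855 / 252,478 = 72.42%.
Employment-population ratio = 168,685 / 252,478 = 66.81%.

Unemployment rate ≈ 7.75%; labor force participation rate ≈ 72.42%; employment-population ratio ≈ 66.81%.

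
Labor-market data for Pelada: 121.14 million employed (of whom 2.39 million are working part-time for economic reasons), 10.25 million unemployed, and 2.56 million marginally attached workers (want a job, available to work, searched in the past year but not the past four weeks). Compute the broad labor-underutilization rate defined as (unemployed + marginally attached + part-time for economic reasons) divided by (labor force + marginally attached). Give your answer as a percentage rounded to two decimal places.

Labor force = 121.14 + 10.25 = 131.39 million.
Numerator = 10.25 + 2.56 + 2.39 = 15.20 million.
Denominator = 131.39 + 2.56 = 133.95 million.
Broad rate = 15.20 / 133.95 = 11.35%.

Broad underutilization rate ≈ 11.35%.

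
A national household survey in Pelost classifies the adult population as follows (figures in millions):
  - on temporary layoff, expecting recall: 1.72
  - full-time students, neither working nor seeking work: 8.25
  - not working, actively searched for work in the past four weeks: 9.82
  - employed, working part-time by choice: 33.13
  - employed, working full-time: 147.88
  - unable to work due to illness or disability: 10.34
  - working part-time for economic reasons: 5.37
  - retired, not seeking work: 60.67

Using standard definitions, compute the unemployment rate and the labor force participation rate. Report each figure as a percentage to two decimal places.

Employed = 33.13 + 147.88 + 5.37 = 186.38 million (anyone who worked, including part-time for economic reasons, counts as employed).
Unemployed = 1.72 + 9.82 = 11.54 million (jobless and actively searching, or on temporary layoff).
Labor force = 186.38 + 11.54 = 197.92 million.
Not in labor force = 8.25 + 10.34 + 60.67 = 79.26 million (those not working and not actively searching are outside the labor force).
Civilian working-age population = 197.92 + 79.26 = 277.18 million.
Unemployment rate = 11.54 / 197.92 = 5.83%.
Labor force participation rate = 197.92 / 277.18 = 71.40%.

Unemployment rate ≈ 5.83%; labor force participation rate ≈ 71.40%.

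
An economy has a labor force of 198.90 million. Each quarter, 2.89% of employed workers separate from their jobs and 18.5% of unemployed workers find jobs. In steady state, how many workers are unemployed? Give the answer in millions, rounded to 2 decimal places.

Steady-state unemployment rate u* = s/(s+f) = 2.89/(2.89+18.5) = 0.135110.
Unemployed = u* × labor force = 0.135110 × 198.90 ≈ 26.87 million.

About 26.87 million are unemployed in steady state.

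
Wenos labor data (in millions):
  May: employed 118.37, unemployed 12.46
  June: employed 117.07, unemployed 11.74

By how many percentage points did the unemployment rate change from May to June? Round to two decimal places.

The unemployment rate changed by −0.41 percentage points.

May: labor force = 118.37 + 12.46 = 130.83; u = 12.46/130.83 = 9.52%.
June: labor force = 117.07 + 11.74 = 128.81; u = 11.74/128.81 = 9.11%.
Change = 9.11% − 9.52% = −0.41 pp.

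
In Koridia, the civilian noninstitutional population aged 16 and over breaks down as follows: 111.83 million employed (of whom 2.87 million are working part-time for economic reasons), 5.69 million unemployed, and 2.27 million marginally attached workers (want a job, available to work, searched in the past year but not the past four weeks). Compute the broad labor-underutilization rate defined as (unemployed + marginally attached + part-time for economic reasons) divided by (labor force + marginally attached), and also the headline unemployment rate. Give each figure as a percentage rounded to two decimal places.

Labor force = 111.83 + 5.69 = 117.52 million.
Numerator = 5.69 + 2.27 + 2.87 = 10.83 million.
Denominator = 117.52 + 2.27 = 119.79 million.
Broad rate = 10.83 / 119.79 = 9.04%.
Headline unemployment rate = 5.69 / 117.52 = 4.84%.

Broad underutilization rate ≈ 9.04%; headline unemployment rate ≈ 4.84%.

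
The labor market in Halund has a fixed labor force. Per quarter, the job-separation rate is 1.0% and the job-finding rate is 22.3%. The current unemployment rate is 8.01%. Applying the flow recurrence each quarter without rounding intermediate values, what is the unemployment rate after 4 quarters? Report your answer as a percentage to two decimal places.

With a fixed labor force, u_{t+1} = u_t + s·(1−u_t) − f·u_t = u_t·(1−s−f) + s.
Here 1−s−f = 0.767 and s = 0.010.
u_1 = 0.080100 × 0.767 + 0.010 = 0.071437.
u_2 = 0.071437 × 0.767 + 0.010 = 0.064792.
u_3 = 0.064792 × 0.767 + 0.010 = 0.059695.
u_4 = 0.059695 × 0.767 + 0.010 = 0.055786.

Unemployment rate after four quarters ≈ 5.58%.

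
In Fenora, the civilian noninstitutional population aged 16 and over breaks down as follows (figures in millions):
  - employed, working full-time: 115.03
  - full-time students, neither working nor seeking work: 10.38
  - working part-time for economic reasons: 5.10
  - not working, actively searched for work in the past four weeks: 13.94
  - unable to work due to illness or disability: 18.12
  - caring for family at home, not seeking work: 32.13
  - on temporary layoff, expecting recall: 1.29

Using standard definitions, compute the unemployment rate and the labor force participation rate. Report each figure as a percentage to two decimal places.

Unemployment rate ≈ 11.25%; labor force participation rate ≈ 69.06%.

Employed = 115.03 + 5.10 = 120.13 million (anyone who worked, including part-time for economic reasons, counts as employed).
Unemployed = 13.94 + 1.29 = 15.23 million (jobless and actively searching, or on temporary layoff).
Labor force = 120.13 + 15.23 = 135.36 million.
Not in labor force = 10.38 + 18.12 + 32.13 = 60.63 million (those not working and not actively searching are outside the labor force).
Civilian working-age population = 135.36 + 60.63 = 195.99 million.
Unemployment rate = 15.23 / 135.36 = 11.25%.
Labor force participation rate = 135.36 / 195.99 = 69.06%.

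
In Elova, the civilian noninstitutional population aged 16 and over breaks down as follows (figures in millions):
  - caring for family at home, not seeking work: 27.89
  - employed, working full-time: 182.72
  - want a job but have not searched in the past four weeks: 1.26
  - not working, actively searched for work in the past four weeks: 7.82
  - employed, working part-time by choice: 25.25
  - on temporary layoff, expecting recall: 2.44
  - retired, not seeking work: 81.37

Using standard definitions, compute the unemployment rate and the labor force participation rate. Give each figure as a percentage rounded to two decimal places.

Employed = 182.72 + 25.25 = 207.97 million.
Unemployed = 7.82 + 2.44 = 10.26 million (jobless and actively searching, or on temporary layoff).
Labor force = 207.97 + 10.26 = 218.23 million.
Not in labor force = 27.89 + 1.26 + 81.37 = 110.52 million (those not working and not actively searching are outside the labor force — including those who want a job but have given up searching).
Civilian working-age population = 218.23 + 110.52 = 328.75 million.
Unemployment rate = 10.26 / 218.23 = 4.70%.
Labor force participation rate = 218.23 / 328.75 = 66.38%.

Unemployment rate ≈ 4.70%; labor force participation rate ≈ 66.38%.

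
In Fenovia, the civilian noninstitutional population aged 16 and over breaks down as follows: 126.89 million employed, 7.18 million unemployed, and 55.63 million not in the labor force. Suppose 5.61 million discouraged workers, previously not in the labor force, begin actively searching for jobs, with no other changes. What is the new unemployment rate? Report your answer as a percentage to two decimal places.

New unemployment rate ≈ 9.16%.

Initially, labor force = 126.89 + 7.18 = 134.07 million, so u = 7.18/134.07 = 5.36%.
After the change, unemployed and labor force both rise by 5.61 → E = 126.89, U = 12.79, labor force = 139.68 million.
New unemployment rate = 12.79 / 139.68 = 9.16%.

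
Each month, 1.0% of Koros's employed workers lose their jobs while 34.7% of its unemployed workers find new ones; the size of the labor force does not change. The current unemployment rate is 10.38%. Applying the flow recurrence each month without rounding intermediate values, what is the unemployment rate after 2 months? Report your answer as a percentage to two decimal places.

With a fixed labor force, u_{t+1} = u_t + s·(1−u_t) − f·u_t = u_t·(1−s−f) + s.
Here 1−s−f = 0.643 and s = 0.010.
u_1 = 0.103800 × 0.643 + 0.010 = 0.076743.
u_2 = 0.076743 × 0.643 + 0.010 = 0.059346.

Unemployment rate after two months ≈ 5.93%.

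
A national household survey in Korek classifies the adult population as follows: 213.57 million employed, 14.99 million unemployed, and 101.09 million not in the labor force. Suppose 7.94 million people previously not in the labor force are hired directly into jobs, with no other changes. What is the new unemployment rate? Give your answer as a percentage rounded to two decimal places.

New unemployment rate ≈ 6.34%.

Initially, labor force = 213.57 + 14.99 = 228.56 million, so u = 14.99/228.56 = 6.56%.
After the change, employed and labor force both rise by 7.94; unemployed unchanged → E = 221.51, U = 14.99, labor force = 236.50 million.
New unemployment rate = 14.99 / 236.50 = 6.34%.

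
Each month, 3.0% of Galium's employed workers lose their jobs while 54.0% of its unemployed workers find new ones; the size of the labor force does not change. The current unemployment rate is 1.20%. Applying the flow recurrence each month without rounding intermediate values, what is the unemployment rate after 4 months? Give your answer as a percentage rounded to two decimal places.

Unemployment rate after four months ≈ 5.12%.

With a fixed labor force, u_{t+1} = u_t + s·(1−u_t) − f·u_t = u_t·(1−s−f) + s.
Here 1−s−f = 0.430 and s = 0.030.
u_1 = 0.012000 × 0.430 + 0.030 = 0.035160.
u_2 = 0.035160 × 0.430 + 0.030 = 0.045119.
u_3 = 0.045119 × 0.430 + 0.030 = 0.049401.
u_4 = 0.049401 × 0.430 + 0.030 = 0.051242.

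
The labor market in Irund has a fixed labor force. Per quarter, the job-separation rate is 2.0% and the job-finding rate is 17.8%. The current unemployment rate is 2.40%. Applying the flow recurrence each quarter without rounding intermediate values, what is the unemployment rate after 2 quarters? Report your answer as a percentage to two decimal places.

Unemployment rate after two quarters ≈ 5.15%.

With a fixed labor force, u_{t+1} = u_t + s·(1−u_t) − f·u_t = u_t·(1−s−f) + s.
Here 1−s−f = 0.802 and s = 0.020.
u_1 = 0.024000 × 0.802 + 0.020 = 0.039248.
u_2 = 0.039248 × 0.802 + 0.020 = 0.051477.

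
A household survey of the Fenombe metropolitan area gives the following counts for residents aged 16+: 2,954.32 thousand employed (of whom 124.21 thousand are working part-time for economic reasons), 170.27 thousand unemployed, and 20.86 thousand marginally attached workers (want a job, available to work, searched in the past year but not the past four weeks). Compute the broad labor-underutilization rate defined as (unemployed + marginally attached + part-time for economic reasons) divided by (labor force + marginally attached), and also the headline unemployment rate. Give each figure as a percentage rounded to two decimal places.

Labor force = 2,954.32 + 170.27 = 3,124.59 thousand.
Numerator = 170.27 + 20.86 + 124.21 = 315.34 thousand.
Denominator = 3,124.59 + 20.86 = 3,145.45 thousand.
Broad rate = 315.34 / 3,145.45 = 10.03%.
Headline unemployment rate = 170.27 / 3,124.59 = 5.45%.

Broad underutilization rate ≈ 10.03%; headline unemployment rate ≈ 5.45%.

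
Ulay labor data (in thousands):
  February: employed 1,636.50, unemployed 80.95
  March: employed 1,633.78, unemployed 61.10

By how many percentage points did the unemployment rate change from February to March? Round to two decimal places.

The unemployment rate changed by −1.11 percentage points.

February: labor force = 1,636.50 + 80.95 = 1,717.45; u = 80.95/1,717.45 = 4.71%.
March: labor force = 1,633.78 + 61.10 = 1,694.88; u = 61.10/1,694.88 = 3.60%.
Change = 3.60% − 4.71% = −1.11 pp.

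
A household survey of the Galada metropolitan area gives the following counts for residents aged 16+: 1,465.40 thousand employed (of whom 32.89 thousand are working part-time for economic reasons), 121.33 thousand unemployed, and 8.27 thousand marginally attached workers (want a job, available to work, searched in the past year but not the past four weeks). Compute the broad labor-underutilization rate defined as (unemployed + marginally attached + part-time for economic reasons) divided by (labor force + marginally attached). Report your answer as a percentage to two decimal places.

Labor force = 1,465.40 + 121.33 = 1,586.73 thousand.
Numerator = 121.33 + 8.27 + 32.89 = 162.49 thousand.
Denominator = 1,586.73 + 8.27 = 1,595.00 thousand.
Broad rate = 162.49 / 1,595.00 = 10.19%.

Broad underutilization rate ≈ 10.19%.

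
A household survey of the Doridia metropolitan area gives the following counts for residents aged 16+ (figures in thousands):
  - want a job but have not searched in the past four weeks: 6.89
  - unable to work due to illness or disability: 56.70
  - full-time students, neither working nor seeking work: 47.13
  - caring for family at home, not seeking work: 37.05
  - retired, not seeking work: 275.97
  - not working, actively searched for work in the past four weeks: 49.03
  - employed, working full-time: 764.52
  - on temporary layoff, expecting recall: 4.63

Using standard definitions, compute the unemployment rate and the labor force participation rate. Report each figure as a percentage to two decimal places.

Employed = 764.52 thousand.
Unemployed = 49.03 + 4.63 = 53.66 thousand (jobless and actively searching, or on temporary layoff).
Labor force = 764.52 + 53.66 = 818.18 thousand.
Not in labor force = 6.89 + 56.70 + 47.13 + 37.05 + 275.97 = 423.74 thousand (those not working and not actively searching are outside the labor force — including those who want a job but have given up searching).
Civilian working-age population = 818.18 + 423.74 = 1,241.92 thousand.
Unemployment rate = 53.66 / 818.18 = 6.56%.
Labor force participation rate = 818.18 / 1,241.92 = 65.88%.

Unemployment rate ≈ 6.56%; labor force participation rate ≈ 65.88%.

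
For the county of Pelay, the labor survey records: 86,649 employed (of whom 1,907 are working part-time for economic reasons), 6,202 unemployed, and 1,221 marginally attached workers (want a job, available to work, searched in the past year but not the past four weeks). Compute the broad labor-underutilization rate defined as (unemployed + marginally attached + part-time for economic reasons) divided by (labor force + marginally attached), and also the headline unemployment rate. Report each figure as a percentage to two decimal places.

Labor force = 86,649 + 6,202 = 92,851.
Numerator = 6,202 + 1,221 + 1,907 = 9,330.
Denominator = 92,851 + 1,221 = 94,072.
Broad rate = 9,330 / 94,072 = 9.92%.
Headline unemployment rate = 6,202 / 92,851 = 6.68%.

Broad underutilization rate ≈ 9.92%; headline unemployment rate ≈ 6.68%.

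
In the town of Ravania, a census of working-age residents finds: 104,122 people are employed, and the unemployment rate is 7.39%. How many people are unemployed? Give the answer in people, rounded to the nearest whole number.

Let U be the number unemployed. The labor force is E + U, and U/(E+U) = 0.0739.
So U = 0.0739 × 104,122 / (1 − 0.0739) = 7694.62 / 0.9261 ≈ 8,309.

About 8,309 are unemployed.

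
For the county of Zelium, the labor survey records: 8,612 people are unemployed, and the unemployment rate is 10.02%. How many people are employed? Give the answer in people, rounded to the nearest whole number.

Labor force = U / u = 8,612 / 0.1002 ≈ 85,948.
Employed = labor force − unemployed = 85,948 − 8,612 = 77,336.

About 77,336 are employed.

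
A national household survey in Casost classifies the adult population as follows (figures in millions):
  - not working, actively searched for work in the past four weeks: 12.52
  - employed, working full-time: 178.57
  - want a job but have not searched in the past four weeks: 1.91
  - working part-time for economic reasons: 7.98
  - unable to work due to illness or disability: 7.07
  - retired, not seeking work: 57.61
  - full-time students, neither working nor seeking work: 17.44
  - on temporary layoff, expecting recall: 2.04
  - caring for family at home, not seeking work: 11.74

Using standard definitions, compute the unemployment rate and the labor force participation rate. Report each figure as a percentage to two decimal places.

Unemployment rate ≈ 7.24%; labor force participation rate ≈ 67.74%.

Employed = 178.57 + 7.98 = 186.55 million (anyone who worked, including part-time for economic reasons, counts as employed).
Unemployed = 12.52 + 2.04 = 14.56 million (jobless and actively searching, or on temporary layoff).
Labor force = 186.55 + 14.56 = 201.11 million.
Not in labor force = 1.91 + 7.07 + 57.61 + 17.44 + 11.74 = 95.77 million (those not working and not actively searching are outside the labor force — including those who want a job but have given up searching).
Civilian working-age population = 201.11 + 95.77 = 296.88 million.
Unemployment rate = 14.56 / 201.11 = 7.24%.
Labor force participation rate = 201.11 / 296.88 = 67.74%.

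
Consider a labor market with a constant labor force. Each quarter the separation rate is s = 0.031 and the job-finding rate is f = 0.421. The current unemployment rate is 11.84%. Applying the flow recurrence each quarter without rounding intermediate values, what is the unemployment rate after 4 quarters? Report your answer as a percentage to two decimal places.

Unemployment rate after four quarters ≈ 7.31%.

With a fixed labor force, u_{t+1} = u_t + s·(1−u_t) − f·u_t = u_t·(1−s−f) + s.
Here 1−s−f = 0.548 and s = 0.031.
u_1 = 0.118400 × 0.548 + 0.031 = 0.095883.
u_2 = 0.095883 × 0.548 + 0.031 = 0.083544.
u_3 = 0.083544 × 0.548 + 0.031 = 0.076782.
u_4 = 0.076782 × 0.548 + 0.031 = 0.073077.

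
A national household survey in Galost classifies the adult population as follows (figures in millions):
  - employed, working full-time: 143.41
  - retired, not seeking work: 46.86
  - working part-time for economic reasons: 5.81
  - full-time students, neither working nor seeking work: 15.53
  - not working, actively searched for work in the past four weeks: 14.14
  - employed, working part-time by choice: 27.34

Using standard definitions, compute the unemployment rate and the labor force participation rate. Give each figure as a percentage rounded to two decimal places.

Employed = 143.41 + 5.81 + 27.34 = 176.56 million (anyone who worked, including part-time for economic reasons, counts as employed).
Unemployed = 14.14 million.
Labor force = 176.56 + 14.14 = 190.70 million.
Not in labor force = 46.86 + 15.53 = 62.39 million (those not working and not actively searching are outside the labor force).
Civilian working-age population = 190.70 + 62.39 = 253.09 million.
Unemployment rate = 14.14 / 190.70 = 7.41%.
Labor force participation rate = 190.70 / 253.09 = 75.35%.

Unemployment rate ≈ 7.41%; labor force participation rate ≈ 75.35%.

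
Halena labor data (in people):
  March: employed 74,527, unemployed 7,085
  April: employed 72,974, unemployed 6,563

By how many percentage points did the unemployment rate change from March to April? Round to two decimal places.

The unemployment rate changed by −0.43 percentage points.

March: labor force = 74,527 + 7,085 = 81,612; u = 7,085/81,612 = 8.68%.
April: labor force = 72,974 + 6,563 = 79,537; u = 6,563/79,537 = 8.25%.
Change = 8.25% − 8.68% = −0.43 pp.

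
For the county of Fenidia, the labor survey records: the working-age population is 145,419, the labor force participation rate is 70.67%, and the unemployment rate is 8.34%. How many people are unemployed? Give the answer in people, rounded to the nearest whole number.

About 8,571 are unemployed.

Labor force = 0.7067 × 145,419 = 102,768.
Unemployed = 0.0834 × 102,768 ≈ 8,571.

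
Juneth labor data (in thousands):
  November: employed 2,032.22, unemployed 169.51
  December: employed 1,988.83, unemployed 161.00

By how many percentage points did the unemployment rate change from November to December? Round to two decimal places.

The unemployment rate changed by −0.21 percentage points.

November: labor force = 2,032.22 + 169.51 = 2,201.73; u = 169.51/2,201.73 = 7.70%.
December: labor force = 1,988.83 + 161.00 = 2,149.83; u = 161.00/2,149.83 = 7.49%.
Change = 7.49% − 7.70% = −0.21 pp.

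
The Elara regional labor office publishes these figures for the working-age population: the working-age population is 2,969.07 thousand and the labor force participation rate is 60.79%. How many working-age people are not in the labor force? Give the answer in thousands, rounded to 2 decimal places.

About 1,164.17 thousand are not in the labor force.

Share not in the labor force = 1 − 0.6079 = 0.3921.
Not in labor force = 0.3921 × 2,969.07 ≈ 1,164.17 thousand.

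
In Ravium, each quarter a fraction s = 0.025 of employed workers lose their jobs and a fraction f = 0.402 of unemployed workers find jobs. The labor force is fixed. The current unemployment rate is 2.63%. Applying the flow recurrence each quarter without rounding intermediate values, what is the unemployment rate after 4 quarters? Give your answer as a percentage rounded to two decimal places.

Unemployment rate after four quarters ≈ 5.51%.

With a fixed labor force, u_{t+1} = u_t + s·(1−u_t) − f·u_t = u_t·(1−s−f) + s.
Here 1−s−f = 0.573 and s = 0.025.
u_1 = 0.026300 × 0.573 + 0.025 = 0.040070.
u_2 = 0.040070 × 0.573 + 0.025 = 0.047960.
u_3 = 0.047960 × 0.573 + 0.025 = 0.052481.
u_4 = 0.052481 × 0.573 + 0.025 = 0.055072.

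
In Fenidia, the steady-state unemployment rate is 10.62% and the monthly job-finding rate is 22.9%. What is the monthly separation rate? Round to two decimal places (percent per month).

From u* = s/(s+f): s = u·f/(1−u).
s = 0.1062 × 22.9 / (1 − 0.1062) = 2.4320 / 0.8938 ≈ 2.72% per month.

Separation rate ≈ 2.72% per month.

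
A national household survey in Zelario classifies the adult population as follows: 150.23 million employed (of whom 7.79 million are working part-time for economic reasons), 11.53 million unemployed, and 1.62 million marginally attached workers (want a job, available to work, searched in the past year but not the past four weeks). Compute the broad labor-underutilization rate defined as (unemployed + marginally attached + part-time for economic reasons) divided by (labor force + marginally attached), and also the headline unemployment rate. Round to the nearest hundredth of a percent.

Labor force = 150.23 + 11.53 = 161.76 million.
Numerator = 11.53 + 1.62 + 7.79 = 20.94 million.
Denominator = 161.76 + 1.62 = 163.38 million.
Broad rate = 20.94 / 163.38 = 12.82%.
Headline unemployment rate = 11.53 / 161.76 = 7.13%.

Broad underutilization rate ≈ 12.82%; headline unemployment rate ≈ 7.13%.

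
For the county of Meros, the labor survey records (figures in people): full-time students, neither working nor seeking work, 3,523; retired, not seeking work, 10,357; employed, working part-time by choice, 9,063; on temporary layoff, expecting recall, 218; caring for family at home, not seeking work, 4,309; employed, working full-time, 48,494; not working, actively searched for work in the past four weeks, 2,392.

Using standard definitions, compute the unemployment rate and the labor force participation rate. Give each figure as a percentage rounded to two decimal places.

Unemployment rate ≈ 4.34%; labor force participation rate ≈ 76.79%.

Employed = 9,063 + 48,494 = 57,557.
Unemployed = 218 + 2,392 = 2,610 (jobless and actively searching, or on temporary layoff).
Labor force = 57,557 + 2,610 = 60,167.
Not in labor force = 3,523 + 10,357 + 4,309 = 18,189 (those not working and not actively searching are outside the labor force).
Civilian working-age population = 60,167 + 18,189 = 78,356.
Unemployment rate = 2,610 / 60,167 = 4.34%.
Labor force participation rate = 60,167 / 78,356 = 76.79%.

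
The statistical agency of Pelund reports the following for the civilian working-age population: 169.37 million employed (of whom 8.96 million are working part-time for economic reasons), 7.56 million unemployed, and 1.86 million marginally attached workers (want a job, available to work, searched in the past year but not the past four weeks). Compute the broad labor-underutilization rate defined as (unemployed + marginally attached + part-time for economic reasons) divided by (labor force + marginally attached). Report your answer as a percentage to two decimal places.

Broad underutilization rate ≈ 10.28%.

Labor force = 169.37 + 7.56 = 176.93 million.
Numerator = 7.56 + 1.86 + 8.96 = 18.38 million.
Denominator = 176.93 + 1.86 = 178.79 million.
Broad rate = 18.38 / 178.79 = 10.28%.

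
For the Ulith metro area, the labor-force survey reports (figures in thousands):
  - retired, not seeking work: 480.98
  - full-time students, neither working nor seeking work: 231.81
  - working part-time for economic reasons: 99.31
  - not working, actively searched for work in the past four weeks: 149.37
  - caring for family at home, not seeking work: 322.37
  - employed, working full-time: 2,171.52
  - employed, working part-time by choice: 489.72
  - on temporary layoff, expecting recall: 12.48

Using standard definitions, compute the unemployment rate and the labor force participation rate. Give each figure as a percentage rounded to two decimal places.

Employed = 99.31 + 2,171.52 + 489.72 = 2,760.55 thousand (anyone who worked, including part-time for economic reasons, counts as employed).
Unemployed = 149.37 + 12.48 = 161.85 thousand (jobless and actively searching, or on temporary layoff).
Labor force = 2,760.55 + 161.85 = 2,922.40 thousand.
Not in labor force = 480.98 + 231.81 + 322.37 = 1,035.16 thousand (those not working and not actively searching are outside the labor force).
Civilian working-age population = 2,922.40 + 1,035.16 = 3,957.56 thousand.
Unemployment rate = 161.85 / 2,922.40 = 5.54%.
Labor force participation rate = 2,922.40 / 3,957.56 = 73.84%.

Unemployment rate ≈ 5.54%; labor force participation rate ≈ 73.84%.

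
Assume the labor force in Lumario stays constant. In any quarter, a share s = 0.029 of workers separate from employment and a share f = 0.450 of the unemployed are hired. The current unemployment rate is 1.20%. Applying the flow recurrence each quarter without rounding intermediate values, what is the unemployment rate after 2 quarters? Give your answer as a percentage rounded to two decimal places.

With a fixed labor force, u_{t+1} = u_t + s·(1−u_t) − f·u_t = u_t·(1−s−f) + s.
Here 1−s−f = 0.521 and s = 0.029.
u_1 = 0.012000 × 0.521 + 0.029 = 0.035252.
u_2 = 0.035252 × 0.521 + 0.029 = 0.047366.

Unemployment rate after two quarters ≈ 4.74%.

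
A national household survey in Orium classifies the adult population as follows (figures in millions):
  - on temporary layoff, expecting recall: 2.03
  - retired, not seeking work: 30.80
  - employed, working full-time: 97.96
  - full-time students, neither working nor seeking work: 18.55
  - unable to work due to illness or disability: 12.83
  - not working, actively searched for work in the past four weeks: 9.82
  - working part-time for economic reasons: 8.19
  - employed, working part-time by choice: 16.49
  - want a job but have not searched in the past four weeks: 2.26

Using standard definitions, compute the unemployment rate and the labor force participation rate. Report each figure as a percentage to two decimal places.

Unemployment rate ≈ 8.81%; labor force participation rate ≈ 67.61%.

Employed = 97.96 + 8.19 + 16.49 = 122.64 million (anyone who worked, including part-time for economic reasons, counts as employed).
Unemployed = 2.03 + 9.82 = 11.85 million (jobless and actively searching, or on temporary layoff).
Labor force = 122.64 + 11.85 = 134.49 million.
Not in labor force = 30.80 + 18.55 + 12.83 + 2.26 = 64.44 million (those not working and not actively searching are outside the labor force — including those who want a job but have given up searching).
Civilian working-age population = 134.49 + 64.44 = 198.93 million.
Unemployment rate = 11.85 / 134.49 = 8.81%.
Labor force participation rate = 134.49 / 198.93 = 67.61%.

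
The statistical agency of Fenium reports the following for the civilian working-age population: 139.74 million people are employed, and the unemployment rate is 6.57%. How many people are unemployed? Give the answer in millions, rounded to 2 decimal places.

About 9.83 million are unemployed.

Let U be the number unemployed. The labor force is E + U, and U/(E+U) = 0.0657.
So U = 0.0657 × 139.74 / (1 − 0.0657) = 9.1809 / 0.9343 ≈ 9.83 million.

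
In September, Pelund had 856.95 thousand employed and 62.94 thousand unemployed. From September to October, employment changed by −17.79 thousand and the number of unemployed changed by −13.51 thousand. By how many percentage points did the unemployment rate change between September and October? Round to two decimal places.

September: labor force = 856.95 + 62.94 = 919.89; u = 62.94/919.89 = 6.84%.
October: labor force = 839.16 + 49.43 = 888.59; u = 49.43/888.59 = 5.56%.
Change = 5.56% − 6.84% = −1.28 pp.

The unemployment rate changed by −1.28 percentage points.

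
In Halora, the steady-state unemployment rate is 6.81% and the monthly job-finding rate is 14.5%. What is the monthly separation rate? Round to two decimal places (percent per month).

From u* = s/(s+f): s = u·f/(1−u).
s = 0.0681 × 14.5 / (1 − 0.0681) = 0.9874 / 0.9319 ≈ 1.06% per month.

Separation rate ≈ 1.06% per month.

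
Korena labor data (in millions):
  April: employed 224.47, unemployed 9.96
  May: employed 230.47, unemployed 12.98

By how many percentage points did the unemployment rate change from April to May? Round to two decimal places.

The unemployment rate changed by +1.08 percentage points.

April: labor force = 224.47 + 9.96 = 234.43; u = 9.96/234.43 = 4.25%.
May: labor force = 230.47 + 12.98 = 243.45; u = 12.98/243.45 = 5.33%.
Change = 5.33% − 4.25% = +1.08 pp.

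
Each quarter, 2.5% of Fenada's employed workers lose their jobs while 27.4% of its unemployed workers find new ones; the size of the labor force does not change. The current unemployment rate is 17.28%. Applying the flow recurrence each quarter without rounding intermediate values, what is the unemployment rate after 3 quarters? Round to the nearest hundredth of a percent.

With a fixed labor force, u_{t+1} = u_t + s·(1−u_t) − f·u_t = u_t·(1−s−f) + s.
Here 1−s−f = 0.701 and s = 0.025.
u_1 = 0.172800 × 0.701 + 0.025 = 0.146133.
u_2 = 0.146133 × 0.701 + 0.025 = 0.127439.
u_3 = 0.127439 × 0.701 + 0.025 = 0.114335.

Unemployment rate after three quarters ≈ 11.43%.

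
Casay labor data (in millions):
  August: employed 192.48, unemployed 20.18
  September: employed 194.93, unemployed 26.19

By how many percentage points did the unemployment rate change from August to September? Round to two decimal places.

August: labor force = 192.48 + 20.18 = 212.66; u = 20.18/212.66 = 9.49%.
September: labor force = 194.93 + 26.19 = 221.12; u = 26.19/221.12 = 11.84%.
Change = 11.84% − 9.49% = +2.35 pp.

The unemployment rate changed by +2.35 percentage points.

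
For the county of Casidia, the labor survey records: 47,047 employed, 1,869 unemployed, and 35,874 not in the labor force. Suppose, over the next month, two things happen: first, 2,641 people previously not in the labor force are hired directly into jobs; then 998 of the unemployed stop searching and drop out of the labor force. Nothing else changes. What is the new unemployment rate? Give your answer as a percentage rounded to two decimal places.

New unemployment rate ≈ 1.72%.

Initially, labor force = 47,047 + 1,869 = 48,916, so u = 1,869/48,916 = 3.82%.
After the first change, employed and labor force both rise by 2,641; unemployed unchanged → E = 49,688, U = 1,869, labor force = 51,557.
After the second change, unemployed and labor force both fall by 998 → E = 49,688, U = 871, labor force = 50,559.
New unemployment rate = 871 / 50,559 = 1.72%.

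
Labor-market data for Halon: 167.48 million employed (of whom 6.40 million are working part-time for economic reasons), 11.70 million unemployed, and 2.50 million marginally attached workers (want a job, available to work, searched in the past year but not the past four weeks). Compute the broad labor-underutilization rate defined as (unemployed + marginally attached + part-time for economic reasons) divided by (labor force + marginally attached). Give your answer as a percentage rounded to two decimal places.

Broad underutilization rate ≈ 11.34%.

Labor force = 167.48 + 11.70 = 179.18 million.
Numerator = 11.70 + 2.50 + 6.40 = 20.60 million.
Denominator = 179.18 + 2.50 = 181.68 million.
Broad rate = 20.60 / 181.68 = 11.34%.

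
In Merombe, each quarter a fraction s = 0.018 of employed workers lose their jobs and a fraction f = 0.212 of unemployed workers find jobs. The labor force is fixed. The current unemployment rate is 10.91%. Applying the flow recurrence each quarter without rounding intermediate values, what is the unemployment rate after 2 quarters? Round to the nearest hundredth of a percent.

Unemployment rate after two quarters ≈ 9.65%.

With a fixed labor force, u_{t+1} = u_t + s·(1−u_t) − f·u_t = u_t·(1−s−f) + s.
Here 1−s−f = 0.770 and s = 0.018.
u_1 = 0.109100 × 0.770 + 0.018 = 0.102007.
u_2 = 0.102007 × 0.770 + 0.018 = 0.096545.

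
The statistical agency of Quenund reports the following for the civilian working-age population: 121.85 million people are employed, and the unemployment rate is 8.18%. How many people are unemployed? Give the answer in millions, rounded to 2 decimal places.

About 10.86 million are unemployed.

Let U be the number unemployed. The labor force is E + U, and U/(E+U) = 0.0818.
So U = 0.0818 × 121.85 / (1 − 0.0818) = 9.9673 / 0.9182 ≈ 10.86 million.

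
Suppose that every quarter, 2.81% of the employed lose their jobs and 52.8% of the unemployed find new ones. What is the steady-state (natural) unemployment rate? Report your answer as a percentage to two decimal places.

At steady state the flows balance: s·E = f·U, so U/(E+U) = s/(s+f).
u* = 2.81 / (2.81 + 52.8) = 2.81 / 55.61 = 5.05%.

Steady-state unemployment rate ≈ 5.05%.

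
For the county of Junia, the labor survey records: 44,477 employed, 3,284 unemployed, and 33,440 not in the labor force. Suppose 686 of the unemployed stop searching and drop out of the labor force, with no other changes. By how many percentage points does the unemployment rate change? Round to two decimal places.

Initially, labor force = 44,477 + 3,284 = 47,761, so u = 3,284/47,761 = 6.88%.
After the change, unemployed and labor force both fall by 686 → E = 44,477, U = 2,598, labor force = 47,075.
New unemployment rate = 2,598 / 47,075 = 5.52%.
Change = 5.52% − 6.88% = −1.36 percentage points.

The unemployment rate changes by −1.36 percentage points.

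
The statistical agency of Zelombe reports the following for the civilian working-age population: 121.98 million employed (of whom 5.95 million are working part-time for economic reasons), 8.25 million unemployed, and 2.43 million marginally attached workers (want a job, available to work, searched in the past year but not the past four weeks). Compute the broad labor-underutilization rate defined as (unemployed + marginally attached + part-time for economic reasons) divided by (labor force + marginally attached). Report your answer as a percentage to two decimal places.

Labor force = 121.98 + 8.25 = 130.23 million.
Numerator = 8.25 + 2.43 + 5.95 = 16.63 million.
Denominator = 130.23 + 2.43 = 132.66 million.
Broad rate = 16.63 / 132.66 = 12.54%.

Broad underutilization rate ≈ 12.54%.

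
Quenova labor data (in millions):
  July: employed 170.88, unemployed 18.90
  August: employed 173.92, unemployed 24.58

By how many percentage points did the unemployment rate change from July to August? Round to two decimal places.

July: labor force = 170.88 + 18.90 = 189.78; u = 18.90/189.78 = 9.96%.
August: labor force = 173.92 + 24.58 = 198.50; u = 24.58/198.50 = 12.38%.
Change = 12.38% − 9.96% = +2.42 pp.

The unemployment rate changed by +2.42 percentage points.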